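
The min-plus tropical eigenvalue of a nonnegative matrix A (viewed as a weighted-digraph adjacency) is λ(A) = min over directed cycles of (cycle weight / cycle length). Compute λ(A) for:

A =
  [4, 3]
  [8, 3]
λ(A) = 3

Enumerate directed cycles and compute their means (weight / length). Sample:
  cycle 0 → 0: weight = 4, length = 1, mean = 4/1 ≈ 4.000
  cycle 1 → 1: weight = 3, length = 1, mean = 3/1 ≈ 3.000
  cycle 0 → 1 → 0: weight = 11, length = 2, mean = 11/2 ≈ 5.500
  cycle 1 → 0 → 1: weight = 11, length = 2, mean = 11/2 ≈ 5.500
Minimum mean = 3.000, attained e.g. along the cycle 1 → 1 with weight 3 and length 1. So λ(A) = 3/1 = 3.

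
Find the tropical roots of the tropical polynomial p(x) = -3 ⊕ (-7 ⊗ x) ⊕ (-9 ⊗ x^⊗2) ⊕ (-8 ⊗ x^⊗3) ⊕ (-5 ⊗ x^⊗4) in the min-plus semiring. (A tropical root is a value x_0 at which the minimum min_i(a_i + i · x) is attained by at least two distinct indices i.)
Roots: {-3, -1, 2, 4}

Each tropical root is a break point of the lower envelope of the lines y = a_i + i · x (there are 5 lines, with slopes 0, 1, ..., 4). Only the lines that attain the minimum somewhere contribute to roots; other lines are dominated. Here the surviving (envelope) indices are i = 4, i = 3, i = 2, i = 1, i = 0.
Intersections between consecutive envelope lines give the roots: for adjacent envelope indices i < j the intersection is x = (a_i − a_j) / (j − i). Reading off the sorted break points: {-3, -1, 2, 4}.
Verification: at each break x_0, at least two indices attain the minimum of min_i(a_i + i · x_0).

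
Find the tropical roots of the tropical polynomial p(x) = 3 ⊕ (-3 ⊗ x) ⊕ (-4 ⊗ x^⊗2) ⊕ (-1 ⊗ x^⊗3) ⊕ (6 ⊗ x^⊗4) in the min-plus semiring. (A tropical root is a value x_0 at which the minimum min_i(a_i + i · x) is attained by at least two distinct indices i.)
Roots: {-7, -3, 1, 6}

Each tropical root is a break point of the lower envelope of the lines y = a_i + i · x (there are 5 lines, with slopes 0, 1, ..., 4). Only the lines that attain the minimum somewhere contribute to roots; other lines are dominated. Here the surviving (envelope) indices are i = 4, i = 3, i = 2, i = 1, i = 0.
Intersections between consecutive envelope lines give the roots: for adjacent envelope indices i < j the intersection is x = (a_i − a_j) / (j − i). Reading off the sorted break points: {-7, -3, 1, 6}.
Verification: at each break x_0, at least two indices attain the minimum of min_i(a_i + i · x_0).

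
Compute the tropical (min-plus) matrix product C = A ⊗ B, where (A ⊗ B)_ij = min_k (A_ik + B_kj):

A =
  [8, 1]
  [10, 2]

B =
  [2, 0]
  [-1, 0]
A ⊗ B =
  [0, 1]
  [1, 2]

Apply the min-plus product entry-by-entry:
  C[0][0] = min over k of (A[0][0] + B[0][0] = 8 + 2 = 10, A[0][1] + B[1][0] = 1 + -1 = 0) = 0 (attained at k = 1)
  C[0][1] = min over k of (A[0][0] + B[0][1] = 8 + 0 = 8, A[0][1] + B[1][1] = 1 + 0 = 1) = 1 (attained at k = 1)
  C[1][0] = min over k of (A[1][0] + B[0][0] = 10 + 2 = 12, A[1][1] + B[1][0] = 2 + -1 = 1) = 1 (attained at k = 1)
  C[1][1] = min over k of (A[1][0] + B[0][1] = 10 + 0 = 10, A[1][1] + B[1][1] = 2 + 0 = 2) = 2 (attained at k = 1)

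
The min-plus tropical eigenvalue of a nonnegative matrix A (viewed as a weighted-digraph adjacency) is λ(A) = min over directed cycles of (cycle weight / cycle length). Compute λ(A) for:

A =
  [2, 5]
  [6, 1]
λ(A) = 1

Enumerate directed cycles and compute their means (weight / length). Sample:
  cycle 0 → 0: weight = 2, length = 1, mean = 2/1 ≈ 2.000
  cycle 1 → 1: weight = 1, length = 1, mean = 1/1 ≈ 1.000
  cycle 0 → 1 → 0: weight = 11, length = 2, mean = 11/2 ≈ 5.500
  cycle 1 → 0 → 1: weight = 11, length = 2, mean = 11/2 ≈ 5.500
Minimum mean = 1.000, attained e.g. along the cycle 1 → 1 with weight 1 and length 1. So λ(A) = 1/1 = 1.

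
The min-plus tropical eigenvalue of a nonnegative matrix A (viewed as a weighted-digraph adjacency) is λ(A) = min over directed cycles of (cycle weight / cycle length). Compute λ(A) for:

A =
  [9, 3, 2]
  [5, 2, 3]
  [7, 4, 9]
λ(A) = 2

Enumerate directed cycles and compute their means (weight / length). Sample:
  cycle 0 → 0: weight = 9, length = 1, mean = 9/1 ≈ 9.000
  cycle 1 → 1: weight = 2, length = 1, mean = 2/1 ≈ 2.000
  cycle 2 → 2: weight = 9, length = 1, mean = 9/1 ≈ 9.000
  cycle 0 → 1 → 0: weight = 8, length = 2, mean = 8/2 ≈ 4.000
  cycle 0 → 2 → 0: weight = 9, length = 2, mean = 9/2 ≈ 4.500
  cycle 1 → 0 → 1: weight = 8, length = 2, mean = 8/2 ≈ 4.000
Minimum mean = 2.000, attained e.g. along the cycle 1 → 1 with weight 2 and length 1. So λ(A) = 2/1 = 2.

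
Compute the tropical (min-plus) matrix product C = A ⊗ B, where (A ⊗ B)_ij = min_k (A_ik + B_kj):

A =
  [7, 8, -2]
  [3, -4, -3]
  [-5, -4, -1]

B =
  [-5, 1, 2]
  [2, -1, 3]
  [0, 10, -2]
A ⊗ B =
  [-2, 7, -4]
  [-3, -5, -5]
  [-10, -5, -3]

Apply the min-plus product entry-by-entry:
  C[0][0] = min over k of (A[0][0] + B[0][0] = 7 + -5 = 2, A[0][1] + B[1][0] = 8 + 2 = 10, A[0][2] + B[2][0] = -2 + 0 = -2) = -2 (attained at k = 2)
  C[0][1] = min over k of (A[0][0] + B[0][1] = 7 + 1 = 8, A[0][1] + B[1][1] = 8 + -1 = 7, A[0][2] + B[2][1] = -2 + 10 = 8) = 7 (attained at k = 1)
  C[0][2] = min over k of (A[0][0] + B[0][2] = 7 + 2 = 9, A[0][1] + B[1][2] = 8 + 3 = 11, A[0][2] + B[2][2] = -2 + -2 = -4) = -4 (attained at k = 2)
  C[1][0] = min over k of (A[1][0] + B[0][0] = 3 + -5 = -2, A[1][1] + B[1][0] = -4 + 2 = -2, A[1][2] + B[2][0] = -3 + 0 = -3) = -3 (attained at k = 2)
  C[1][1] = min over k of (A[1][0] + B[0][1] = 3 + 1 = 4, A[1][1] + B[1][1] = -4 + -1 = -5, A[1][2] + B[2][1] = -3 + 10 = 7) = -5 (attained at k = 1)
  C[1][2] = min over k of (A[1][0] + B[0][2] = 3 + 2 = 5, A[1][1] + B[1][2] = -4 + 3 = -1, A[1][2] + B[2][2] = -3 + -2 = -5) = -5 (attained at k = 2)
  C[2][0] = min over k of (A[2][0] + B[0][0] = -5 + -5 = -10, A[2][1] + B[1][0] = -4 + 2 = -2, A[2][2] + B[2][0] = -1 + 0 = -1) = -10 (attained at k = 0)
  C[2][1] = min over k of (A[2][0] + B[0][1] = -5 + 1 = -4, A[2][1] + B[1][1] = -4 + -1 = -5, A[2][2] + B[2][1] = -1 + 10 = 9) = -5 (attained at k = 1)
  C[2][2] = min over k of (A[2][0] + B[0][2] = -5 + 2 = -3, A[2][1] + B[1][2] = -4 + 3 = -1, A[2][2] + B[2][2] = -1 + -2 = -3) = -3 (attained at k = 0)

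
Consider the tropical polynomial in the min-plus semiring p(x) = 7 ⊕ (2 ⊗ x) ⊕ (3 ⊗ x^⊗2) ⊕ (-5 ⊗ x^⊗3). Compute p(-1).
p(-1) = -8

A tropical monomial a ⊗ x^⊗i evaluates to a + i · x. Evaluating each term at x = -1:
  Term 0 contributes 7 + 0 · -1 = 7
  Term 1 contributes 2 + 1 · -1 = 1
  Term 2 contributes 3 + 2 · -1 = 1
  Term 3 contributes -5 + 3 · -1 = -8
p(-1) = ⊕ of these = min[7, 1, 1, -8] = -8.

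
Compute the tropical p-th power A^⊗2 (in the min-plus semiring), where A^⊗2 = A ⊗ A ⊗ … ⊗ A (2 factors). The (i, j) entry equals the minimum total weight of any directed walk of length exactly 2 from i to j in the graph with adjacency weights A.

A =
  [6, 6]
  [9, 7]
A^⊗2 =
  [12, 12]
  [15, 14]

Each entry (A^⊗2)_ij equals the minimum over all length-2 walks i = v_0 → v_1 → … → v_2 = j of Σ_t A[v_t][v_{t+1}]. For example, for (i, j) = (0, 1) we minimise over 2 possible intermediate vertex sequences; the minimum is 12, attained along the walk 0 → 0 → 1.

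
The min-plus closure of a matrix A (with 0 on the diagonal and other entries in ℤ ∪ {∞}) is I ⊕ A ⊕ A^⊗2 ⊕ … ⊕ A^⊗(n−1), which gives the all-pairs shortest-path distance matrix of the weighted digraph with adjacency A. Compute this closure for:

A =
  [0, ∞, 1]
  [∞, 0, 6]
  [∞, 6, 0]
Closure =
  [0, 7, 1]
  [∞, 0, 6]
  [∞, 6, 0]

This is the Floyd-Warshall all-pairs shortest-path computation. For each intermediate vertex k = 0, 1, …, 2, update dist[i][j] ← min(dist[i][j], dist[i][k] + dist[k][j]). The final matrix gives, for each (i, j), the minimum total weight of any directed path from i to j (possibly empty when i = j).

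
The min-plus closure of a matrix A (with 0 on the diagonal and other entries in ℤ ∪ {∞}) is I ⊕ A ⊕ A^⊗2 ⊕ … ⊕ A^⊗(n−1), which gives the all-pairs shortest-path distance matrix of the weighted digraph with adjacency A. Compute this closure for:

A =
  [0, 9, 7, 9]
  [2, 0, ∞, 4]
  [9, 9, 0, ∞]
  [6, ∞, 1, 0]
Closure =
  [0, 9, 7, 9]
  [2, 0, 5, 4]
  [9, 9, 0, 13]
  [6, 10, 1, 0]

This is the Floyd-Warshall all-pairs shortest-path computation. For each intermediate vertex k = 0, 1, …, 3, update dist[i][j] ← min(dist[i][j], dist[i][k] + dist[k][j]). The final matrix gives, for each (i, j), the minimum total weight of any directed path from i to j (possibly empty when i = j).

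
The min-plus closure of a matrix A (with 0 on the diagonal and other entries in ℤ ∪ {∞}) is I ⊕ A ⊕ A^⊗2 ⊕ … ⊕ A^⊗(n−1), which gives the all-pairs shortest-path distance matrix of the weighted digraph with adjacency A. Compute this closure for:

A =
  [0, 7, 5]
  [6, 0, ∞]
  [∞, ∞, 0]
Closure =
  [0, 7, 5]
  [6, 0, 11]
  [∞, ∞, 0]

This is the Floyd-Warshall all-pairs shortest-path computation. For each intermediate vertex k = 0, 1, …, 2, update dist[i][j] ← min(dist[i][j], dist[i][k] + dist[k][j]). The final matrix gives, for each (i, j), the minimum total weight of any directed path from i to j (possibly empty when i = j).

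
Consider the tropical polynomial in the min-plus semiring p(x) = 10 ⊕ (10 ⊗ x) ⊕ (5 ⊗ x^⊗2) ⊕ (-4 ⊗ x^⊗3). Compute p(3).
p(3) = 5

A tropical monomial a ⊗ x^⊗i evaluates to a + i · x. Evaluating each term at x = 3:
  Term 0 contributes 10 + 0 · 3 = 10
  Term 1 contributes 10 + 1 · 3 = 13
  Term 2 contributes 5 + 2 · 3 = 11
  Term 3 contributes -4 + 3 · 3 = 5
p(3) = ⊕ of these = min[10, 13, 11, 5] = 5.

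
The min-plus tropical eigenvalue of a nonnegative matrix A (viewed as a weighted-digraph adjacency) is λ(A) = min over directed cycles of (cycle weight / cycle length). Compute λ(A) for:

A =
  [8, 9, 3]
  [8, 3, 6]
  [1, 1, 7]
λ(A) = 2

Enumerate directed cycles and compute their means (weight / length). Sample:
  cycle 0 → 0: weight = 8, length = 1, mean = 8/1 ≈ 8.000
  cycle 1 → 1: weight = 3, length = 1, mean = 3/1 ≈ 3.000
  cycle 2 → 2: weight = 7, length = 1, mean = 7/1 ≈ 7.000
  cycle 0 → 1 → 0: weight = 17, length = 2, mean = 17/2 ≈ 8.500
  cycle 0 → 2 → 0: weight = 4, length = 2, mean = 4/2 ≈ 2.000
  cycle 1 → 0 → 1: weight = 17, length = 2, mean = 17/2 ≈ 8.500
Minimum mean = 2.000, attained e.g. along the cycle 0 → 2 → 0 with weight 4 and length 2. So λ(A) = 4/2 = 2.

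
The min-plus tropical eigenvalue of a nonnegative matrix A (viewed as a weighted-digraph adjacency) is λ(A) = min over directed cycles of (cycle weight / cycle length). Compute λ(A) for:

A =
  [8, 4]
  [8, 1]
λ(A) = 1

Enumerate directed cycles and compute their means (weight / length). Sample:
  cycle 0 → 0: weight = 8, length = 1, mean = 8/1 ≈ 8.000
  cycle 1 → 1: weight = 1, length = 1, mean = 1/1 ≈ 1.000
  cycle 0 → 1 → 0: weight = 12, length = 2, mean = 12/2 ≈ 6.000
  cycle 1 → 0 → 1: weight = 12, length = 2, mean = 12/2 ≈ 6.000
Minimum mean = 1.000, attained e.g. along the cycle 1 → 1 with weight 1 and length 1. So λ(A) = 1/1 = 1.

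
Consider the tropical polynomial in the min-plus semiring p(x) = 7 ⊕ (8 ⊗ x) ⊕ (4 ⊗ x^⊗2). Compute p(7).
p(7) = 7

A tropical monomial a ⊗ x^⊗i evaluates to a + i · x. Evaluating each term at x = 7:
  Term 0 contributes 7 + 0 · 7 = 7
  Term 1 contributes 8 + 1 · 7 = 15
  Term 2 contributes 4 + 2 · 7 = 18
p(7) = ⊕ of these = min[7, 15, 18] = 7.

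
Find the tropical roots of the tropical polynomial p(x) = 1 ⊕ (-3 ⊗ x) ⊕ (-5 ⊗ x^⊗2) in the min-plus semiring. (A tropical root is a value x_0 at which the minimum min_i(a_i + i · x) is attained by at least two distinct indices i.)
Roots: {2, 4}

Each tropical root is a break point of the lower envelope of the lines y = a_i + i · x (there are 3 lines, with slopes 0, 1, ..., 2). Only the lines that attain the minimum somewhere contribute to roots; other lines are dominated. Here the surviving (envelope) indices are i = 2, i = 1, i = 0.
Intersections between consecutive envelope lines give the roots: for adjacent envelope indices i < j the intersection is x = (a_i − a_j) / (j − i). Reading off the sorted break points: {2, 4}.
Verification: at each break x_0, at least two indices attain the minimum of min_i(a_i + i · x_0).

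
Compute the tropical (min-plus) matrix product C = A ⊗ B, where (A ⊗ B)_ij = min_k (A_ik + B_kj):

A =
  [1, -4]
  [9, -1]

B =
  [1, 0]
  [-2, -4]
A ⊗ B =
  [-6, -8]
  [-3, -5]

Apply the min-plus product entry-by-entry:
  C[0][0] = min over k of (A[0][0] + B[0][0] = 1 + 1 = 2, A[0][1] + B[1][0] = -4 + -2 = -6) = -6 (attained at k = 1)
  C[0][1] = min over k of (A[0][0] + B[0][1] = 1 + 0 = 1, A[0][1] + B[1][1] = -4 + -4 = -8) = -8 (attained at k = 1)
  C[1][0] = min over k of (A[1][0] + B[0][0] = 9 + 1 = 10, A[1][1] + B[1][0] = -1 + -2 = -3) = -3 (attained at k = 1)
  C[1][1] = min over k of (A[1][0] + B[0][1] = 9 + 0 = 9, A[1][1] + B[1][1] = -1 + -4 = -5) = -5 (attained at k = 1)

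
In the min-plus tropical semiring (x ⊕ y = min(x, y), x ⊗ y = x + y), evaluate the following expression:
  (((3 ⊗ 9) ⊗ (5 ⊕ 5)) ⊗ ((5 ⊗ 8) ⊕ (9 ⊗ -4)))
(((3 ⊗ 9) ⊗ (5 ⊕ 5)) ⊗ ((5 ⊗ 8) ⊕ (9 ⊗ -4))) = 22

Expand innermost to outermost. Recall ⊕ takes the minimum of its arguments and ⊗ takes their sum. Working out the expression (((3 ⊗ 9) ⊗ (5 ⊕ 5)) ⊗ ((5 ⊗ 8) ⊕ (9 ⊗ -4))) gives 22.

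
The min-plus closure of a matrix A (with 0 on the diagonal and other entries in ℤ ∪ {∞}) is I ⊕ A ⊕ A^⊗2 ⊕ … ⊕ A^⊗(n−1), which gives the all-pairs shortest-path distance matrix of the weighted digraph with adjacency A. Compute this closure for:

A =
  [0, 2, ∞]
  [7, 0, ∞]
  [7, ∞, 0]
Closure =
  [0, 2, ∞]
  [7, 0, ∞]
  [7, 9, 0]

This is the Floyd-Warshall all-pairs shortest-path computation. For each intermediate vertex k = 0, 1, …, 2, update dist[i][j] ← min(dist[i][j], dist[i][k] + dist[k][j]). The final matrix gives, for each (i, j), the minimum total weight of any directed path from i to j (possibly empty when i = j).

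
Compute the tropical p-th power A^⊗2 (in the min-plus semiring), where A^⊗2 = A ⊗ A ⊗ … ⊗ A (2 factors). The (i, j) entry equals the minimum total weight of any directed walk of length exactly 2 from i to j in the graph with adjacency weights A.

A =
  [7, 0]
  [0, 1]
A^⊗2 =
  [0, 1]
  [1, 0]

Each entry (A^⊗2)_ij equals the minimum over all length-2 walks i = v_0 → v_1 → … → v_2 = j of Σ_t A[v_t][v_{t+1}]. For example, for (i, j) = (0, 1) we minimise over 2 possible intermediate vertex sequences; the minimum is 1, attained along the walk 0 → 1 → 1.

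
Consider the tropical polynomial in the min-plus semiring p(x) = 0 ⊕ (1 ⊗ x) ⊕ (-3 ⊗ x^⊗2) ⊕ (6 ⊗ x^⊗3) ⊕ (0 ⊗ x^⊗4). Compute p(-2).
p(-2) = -8

A tropical monomial a ⊗ x^⊗i evaluates to a + i · x. Evaluating each term at x = -2:
  Term 0 contributes 0 + 0 · -2 = 0
  Term 1 contributes 1 + 1 · -2 = -1
  Term 2 contributes -3 + 2 · -2 = -7
  Term 3 contributes 6 + 3 · -2 = 0
  Term 4 contributes 0 + 4 · -2 = -8
p(-2) = ⊕ of these = min[0, -1, -7, 0, -8] = -8.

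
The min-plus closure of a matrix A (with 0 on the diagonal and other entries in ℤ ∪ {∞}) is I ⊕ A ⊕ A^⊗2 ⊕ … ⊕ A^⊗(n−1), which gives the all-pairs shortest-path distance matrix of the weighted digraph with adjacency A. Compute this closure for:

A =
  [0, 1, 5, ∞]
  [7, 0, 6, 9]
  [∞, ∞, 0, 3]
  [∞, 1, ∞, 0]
Closure =
  [0, 1, 5, 8]
  [7, 0, 6, 9]
  [11, 4, 0, 3]
  [8, 1, 7, 0]

This is the Floyd-Warshall all-pairs shortest-path computation. For each intermediate vertex k = 0, 1, …, 3, update dist[i][j] ← min(dist[i][j], dist[i][k] + dist[k][j]). The final matrix gives, for each (i, j), the minimum total weight of any directed path from i to j (possibly empty when i = j).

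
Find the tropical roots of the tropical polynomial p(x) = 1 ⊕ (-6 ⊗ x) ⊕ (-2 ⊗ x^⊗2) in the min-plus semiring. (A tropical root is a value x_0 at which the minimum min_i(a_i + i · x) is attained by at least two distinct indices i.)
Roots: {-4, 7}

Each tropical root is a break point of the lower envelope of the lines y = a_i + i · x (there are 3 lines, with slopes 0, 1, ..., 2). Only the lines that attain the minimum somewhere contribute to roots; other lines are dominated. Here the surviving (envelope) indices are i = 2, i = 1, i = 0.
Intersections between consecutive envelope lines give the roots: for adjacent envelope indices i < j the intersection is x = (a_i − a_j) / (j − i). Reading off the sorted break points: {-4, 7}.
Verification: at each break x_0, at least two indices attain the minimum of min_i(a_i + i · x_0).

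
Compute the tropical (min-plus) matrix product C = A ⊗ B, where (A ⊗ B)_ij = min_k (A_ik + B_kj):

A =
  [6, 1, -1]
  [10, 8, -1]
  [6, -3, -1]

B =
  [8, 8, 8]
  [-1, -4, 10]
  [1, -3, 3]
A ⊗ B =
  [0, -4, 2]
  [0, -4, 2]
  [-4, -7, 2]

Apply the min-plus product entry-by-entry:
  C[0][0] = min over k of (A[0][0] + B[0][0] = 6 + 8 = 14, A[0][1] + B[1][0] = 1 + -1 = 0, A[0][2] + B[2][0] = -1 + 1 = 0) = 0 (attained at k = 1)
  C[0][1] = min over k of (A[0][0] + B[0][1] = 6 + 8 = 14, A[0][1] + B[1][1] = 1 + -4 = -3, A[0][2] + B[2][1] = -1 + -3 = -4) = -4 (attained at k = 2)
  C[0][2] = min over k of (A[0][0] + B[0][2] = 6 + 8 = 14, A[0][1] + B[1][2] = 1 + 10 = 11, A[0][2] + B[2][2] = -1 + 3 = 2) = 2 (attained at k = 2)
  C[1][0] = min over k of (A[1][0] + B[0][0] = 10 + 8 = 18, A[1][1] + B[1][0] = 8 + -1 = 7, A[1][2] + B[2][0] = -1 + 1 = 0) = 0 (attained at k = 2)
  C[1][1] = min over k of (A[1][0] + B[0][1] = 10 + 8 = 18, A[1][1] + B[1][1] = 8 + -4 = 4, A[1][2] + B[2][1] = -1 + -3 = -4) = -4 (attained at k = 2)
  C[1][2] = min over k of (A[1][0] + B[0][2] = 10 + 8 = 18, A[1][1] + B[1][2] = 8 + 10 = 18, A[1][2] + B[2][2] = -1 + 3 = 2) = 2 (attained at k = 2)
  C[2][0] = min over k of (A[2][0] + B[0][0] = 6 + 8 = 14, A[2][1] + B[1][0] = -3 + -1 = -4, A[2][2] + B[2][0] = -1 + 1 = 0) = -4 (attained at k = 1)
  C[2][1] = min over k of (A[2][0] + B[0][1] = 6 + 8 = 14, A[2][1] + B[1][1] = -3 + -4 = -7, A[2][2] + B[2][1] = -1 + -3 = -4) = -7 (attained at k = 1)
  C[2][2] = min over k of (A[2][0] + B[0][2] = 6 + 8 = 14, A[2][1] + B[1][2] = -3 + 10 = 7, A[2][2] + B[2][2] = -1 + 3 = 2) = 2 (attained at k = 2)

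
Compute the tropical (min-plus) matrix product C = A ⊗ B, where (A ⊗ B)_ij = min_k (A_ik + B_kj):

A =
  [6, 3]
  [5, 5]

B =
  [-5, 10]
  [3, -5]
A ⊗ B =
  [1, -2]
  [0, 0]

Apply the min-plus product entry-by-entry:
  C[0][0] = min over k of (A[0][0] + B[0][0] = 6 + -5 = 1, A[0][1] + B[1][0] = 3 + 3 = 6) = 1 (attained at k = 0)
  C[0][1] = min over k of (A[0][0] + B[0][1] = 6 + 10 = 16, A[0][1] + B[1][1] = 3 + -5 = -2) = -2 (attained at k = 1)
  C[1][0] = min over k of (A[1][0] + B[0][0] = 5 + -5 = 0, A[1][1] + B[1][0] = 5 + 3 = 8) = 0 (attained at k = 0)
  C[1][1] = min over k of (A[1][0] + B[0][1] = 5 + 10 = 15, A[1][1] + B[1][1] = 5 + -5 = 0) = 0 (attained at k = 1)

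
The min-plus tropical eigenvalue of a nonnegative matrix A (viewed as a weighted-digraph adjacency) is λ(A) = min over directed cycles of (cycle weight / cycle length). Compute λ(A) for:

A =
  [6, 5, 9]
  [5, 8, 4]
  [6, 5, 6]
λ(A) = 9/2

Enumerate directed cycles and compute their means (weight / length). Sample:
  cycle 0 → 0: weight = 6, length = 1, mean = 6/1 ≈ 6.000
  cycle 1 → 1: weight = 8, length = 1, mean = 8/1 ≈ 8.000
  cycle 2 → 2: weight = 6, length = 1, mean = 6/1 ≈ 6.000
  cycle 0 → 1 → 0: weight = 10, length = 2, mean = 10/2 ≈ 5.000
  cycle 0 → 2 → 0: weight = 15, length = 2, mean = 15/2 ≈ 7.500
  cycle 1 → 0 → 1: weight = 10, length = 2, mean = 10/2 ≈ 5.000
Minimum mean = 4.500, attained e.g. along the cycle 1 → 2 → 1 with weight 9 and length 2. So λ(A) = 9/2 = 9/2.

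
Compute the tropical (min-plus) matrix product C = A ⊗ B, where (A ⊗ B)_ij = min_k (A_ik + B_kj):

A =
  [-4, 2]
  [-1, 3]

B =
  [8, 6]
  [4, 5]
A ⊗ B =
  [4, 2]
  [7, 5]

Apply the min-plus product entry-by-entry:
  C[0][0] = min over k of (A[0][0] + B[0][0] = -4 + 8 = 4, A[0][1] + B[1][0] = 2 + 4 = 6) = 4 (attained at k = 0)
  C[0][1] = min over k of (A[0][0] + B[0][1] = -4 + 6 = 2, A[0][1] + B[1][1] = 2 + 5 = 7) = 2 (attained at k = 0)
  C[1][0] = min over k of (A[1][0] + B[0][0] = -1 + 8 = 7, A[1][1] + B[1][0] = 3 + 4 = 7) = 7 (attained at k = 0)
  C[1][1] = min over k of (A[1][0] + B[0][1] = -1 + 6 = 5, A[1][1] + B[1][1] = 3 + 5 = 8) = 5 (attained at k = 0)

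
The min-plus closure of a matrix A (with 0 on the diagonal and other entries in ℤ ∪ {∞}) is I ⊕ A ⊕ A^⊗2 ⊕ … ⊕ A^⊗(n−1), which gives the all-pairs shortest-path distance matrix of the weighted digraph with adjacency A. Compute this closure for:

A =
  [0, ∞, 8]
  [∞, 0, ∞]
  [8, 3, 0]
Closure =
  [0, 11, 8]
  [∞, 0, ∞]
  [8, 3, 0]

This is the Floyd-Warshall all-pairs shortest-path computation. For each intermediate vertex k = 0, 1, …, 2, update dist[i][j] ← min(dist[i][j], dist[i][k] + dist[k][j]). The final matrix gives, for each (i, j), the minimum total weight of any directed path from i to j (possibly empty when i = j).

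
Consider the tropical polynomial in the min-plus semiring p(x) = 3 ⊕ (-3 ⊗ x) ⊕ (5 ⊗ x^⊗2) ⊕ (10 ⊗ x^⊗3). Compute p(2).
p(2) = -1

A tropical monomial a ⊗ x^⊗i evaluates to a + i · x. Evaluating each term at x = 2:
  Term 0 contributes 3 + 0 · 2 = 3
  Term 1 contributes -3 + 1 · 2 = -1
  Term 2 contributes 5 + 2 · 2 = 9
  Term 3 contributes 10 + 3 · 2 = 16
p(2) = ⊕ of these = min[3, -1, 9, 16] = -1.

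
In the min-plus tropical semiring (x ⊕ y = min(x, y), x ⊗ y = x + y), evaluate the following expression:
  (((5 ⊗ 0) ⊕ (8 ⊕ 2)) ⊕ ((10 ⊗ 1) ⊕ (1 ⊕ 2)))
(((5 ⊗ 0) ⊕ (8 ⊕ 2)) ⊕ ((10 ⊗ 1) ⊕ (1 ⊕ 2))) = 1

Expand innermost to outermost. Recall ⊕ takes the minimum of its arguments and ⊗ takes their sum. Working out the expression (((5 ⊗ 0) ⊕ (8 ⊕ 2)) ⊕ ((10 ⊗ 1) ⊕ (1 ⊕ 2))) gives 1.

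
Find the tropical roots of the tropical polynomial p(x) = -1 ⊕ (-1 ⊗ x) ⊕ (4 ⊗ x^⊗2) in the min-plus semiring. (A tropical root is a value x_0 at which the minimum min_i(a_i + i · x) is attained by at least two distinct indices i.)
Roots: {-5, 0}

Each tropical root is a break point of the lower envelope of the lines y = a_i + i · x (there are 3 lines, with slopes 0, 1, ..., 2). Only the lines that attain the minimum somewhere contribute to roots; other lines are dominated. Here the surviving (envelope) indices are i = 2, i = 1, i = 0.
Intersections between consecutive envelope lines give the roots: for adjacent envelope indices i < j the intersection is x = (a_i − a_j) / (j − i). Reading off the sorted break points: {-5, 0}.
Verification: at each break x_0, at least two indices attain the minimum of min_i(a_i + i · x_0).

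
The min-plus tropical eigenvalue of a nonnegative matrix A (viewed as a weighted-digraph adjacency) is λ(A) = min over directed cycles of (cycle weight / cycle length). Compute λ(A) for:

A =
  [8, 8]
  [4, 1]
λ(A) = 1

Enumerate directed cycles and compute their means (weight / length). Sample:
  cycle 0 → 0: weight = 8, length = 1, mean = 8/1 ≈ 8.000
  cycle 1 → 1: weight = 1, length = 1, mean = 1/1 ≈ 1.000
  cycle 0 → 1 → 0: weight = 12, length = 2, mean = 12/2 ≈ 6.000
  cycle 1 → 0 → 1: weight = 12, length = 2, mean = 12/2 ≈ 6.000
Minimum mean = 1.000, attained e.g. along the cycle 1 → 1 with weight 1 and length 1. So λ(A) = 1/1 = 1.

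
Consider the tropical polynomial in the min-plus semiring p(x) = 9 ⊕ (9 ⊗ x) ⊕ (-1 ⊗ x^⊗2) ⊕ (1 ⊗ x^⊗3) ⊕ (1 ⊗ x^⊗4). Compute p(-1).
p(-1) = -3

A tropical monomial a ⊗ x^⊗i evaluates to a + i · x. Evaluating each term at x = -1:
  Term 0 contributes 9 + 0 · -1 = 9
  Term 1 contributes 9 + 1 · -1 = 8
  Term 2 contributes -1 + 2 · -1 = -3
  Term 3 contributes 1 + 3 · -1 = -2
  Term 4 contributes 1 + 4 · -1 = -3
p(-1) = ⊕ of these = min[9, 8, -3, -2, -3] = -3.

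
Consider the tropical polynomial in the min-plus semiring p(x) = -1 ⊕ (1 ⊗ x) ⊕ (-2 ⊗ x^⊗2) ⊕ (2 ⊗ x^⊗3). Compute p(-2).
p(-2) = -6

A tropical monomial a ⊗ x^⊗i evaluates to a + i · x. Evaluating each term at x = -2:
  Term 0 contributes -1 + 0 · -2 = -1
  Term 1 contributes 1 + 1 · -2 = -1
  Term 2 contributes -2 + 2 · -2 = -6
  Term 3 contributes 2 + 3 · -2 = -4
p(-2) = ⊕ of these = min[-1, -1, -6, -4] = -6.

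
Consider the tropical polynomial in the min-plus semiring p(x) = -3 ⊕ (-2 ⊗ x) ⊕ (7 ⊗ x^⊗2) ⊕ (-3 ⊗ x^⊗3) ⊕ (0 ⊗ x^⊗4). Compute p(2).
p(2) = -3

A tropical monomial a ⊗ x^⊗i evaluates to a + i · x. Evaluating each term at x = 2:
  Term 0 contributes -3 + 0 · 2 = -3
  Term 1 contributes -2 + 1 · 2 = 0
  Term 2 contributes 7 + 2 · 2 = 11
  Term 3 contributes -3 + 3 · 2 = 3
  Term 4 contributes 0 + 4 · 2 = 8
p(2) = ⊕ of these = min[-3, 0, 11, 3, 8] = -3.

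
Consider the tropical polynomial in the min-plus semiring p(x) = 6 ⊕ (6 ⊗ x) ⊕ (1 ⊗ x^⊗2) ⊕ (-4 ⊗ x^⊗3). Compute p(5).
p(5) = 6

A tropical monomial a ⊗ x^⊗i evaluates to a + i · x. Evaluating each term at x = 5:
  Term 0 contributes 6 + 0 · 5 = 6
  Term 1 contributes 6 + 1 · 5 = 11
  Term 2 contributes 1 + 2 · 5 = 11
  Term 3 contributes -4 + 3 · 5 = 11
p(5) = ⊕ of these = min[6, 11, 11, 11] = 6.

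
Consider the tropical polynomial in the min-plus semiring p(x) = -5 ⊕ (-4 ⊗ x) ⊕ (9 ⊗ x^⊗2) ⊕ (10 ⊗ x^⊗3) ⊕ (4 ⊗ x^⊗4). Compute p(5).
p(5) = -5

A tropical monomial a ⊗ x^⊗i evaluates to a + i · x. Evaluating each term at x = 5:
  Term 0 contributes -5 + 0 · 5 = -5
  Term 1 contributes -4 + 1 · 5 = 1
  Term 2 contributes 9 + 2 · 5 = 19
  Term 3 contributes 10 + 3 · 5 = 25
  Term 4 contributes 4 + 4 · 5 = 24
p(5) = ⊕ of these = min[-5, 1, 19, 25, 24] = -5.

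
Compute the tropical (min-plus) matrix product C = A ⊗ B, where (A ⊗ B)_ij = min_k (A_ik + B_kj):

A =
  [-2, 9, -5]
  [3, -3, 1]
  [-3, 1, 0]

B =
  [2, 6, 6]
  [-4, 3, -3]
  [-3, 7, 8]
A ⊗ B =
  [-8, 2, 3]
  [-7, 0, -6]
  [-3, 3, -2]

Apply the min-plus product entry-by-entry:
  C[0][0] = min over k of (A[0][0] + B[0][0] = -2 + 2 = 0, A[0][1] + B[1][0] = 9 + -4 = 5, A[0][2] + B[2][0] = -5 + -3 = -8) = -8 (attained at k = 2)
  C[0][1] = min over k of (A[0][0] + B[0][1] = -2 + 6 = 4, A[0][1] + B[1][1] = 9 + 3 = 12, A[0][2] + B[2][1] = -5 + 7 = 2) = 2 (attained at k = 2)
  C[0][2] = min over k of (A[0][0] + B[0][2] = -2 + 6 = 4, A[0][1] + B[1][2] = 9 + -3 = 6, A[0][2] + B[2][2] = -5 + 8 = 3) = 3 (attained at k = 2)
  C[1][0] = min over k of (A[1][0] + B[0][0] = 3 + 2 = 5, A[1][1] + B[1][0] = -3 + -4 = -7, A[1][2] + B[2][0] = 1 + -3 = -2) = -7 (attained at k = 1)
  C[1][1] = min over k of (A[1][0] + B[0][1] = 3 + 6 = 9, A[1][1] + B[1][1] = -3 + 3 = 0, A[1][2] + B[2][1] = 1 + 7 = 8) = 0 (attained at k = 1)
  C[1][2] = min over k of (A[1][0] + B[0][2] = 3 + 6 = 9, A[1][1] + B[1][2] = -3 + -3 = -6, A[1][2] + B[2][2] = 1 + 8 = 9) = -6 (attained at k = 1)
  C[2][0] = min over k of (A[2][0] + B[0][0] = -3 + 2 = -1, A[2][1] + B[1][0] = 1 + -4 = -3, A[2][2] + B[2][0] = 0 + -3 = -3) = -3 (attained at k = 1)
  C[2][1] = min over k of (A[2][0] + B[0][1] = -3 + 6 = 3, A[2][1] + B[1][1] = 1 + 3 = 4, A[2][2] + B[2][1] = 0 + 7 = 7) = 3 (attained at k = 0)
  C[2][2] = min over k of (A[2][0] + B[0][2] = -3 + 6 = 3, A[2][1] + B[1][2] = 1 + -3 = -2, A[2][2] + B[2][2] = 0 + 8 = 8) = -2 (attained at k = 1)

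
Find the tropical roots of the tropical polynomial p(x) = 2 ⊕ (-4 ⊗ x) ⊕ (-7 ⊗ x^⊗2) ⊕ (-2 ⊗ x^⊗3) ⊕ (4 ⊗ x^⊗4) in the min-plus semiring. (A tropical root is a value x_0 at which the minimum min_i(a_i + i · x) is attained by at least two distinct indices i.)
Roots: {-6, -5, 3, 6}

Each tropical root is a break point of the lower envelope of the lines y = a_i + i · x (there are 5 lines, with slopes 0, 1, ..., 4). Only the lines that attain the minimum somewhere contribute to roots; other lines are dominated. Here the surviving (envelope) indices are i = 4, i = 3, i = 2, i = 1, i = 0.
Intersections between consecutive envelope lines give the roots: for adjacent envelope indices i < j the intersection is x = (a_i − a_j) / (j − i). Reading off the sorted break points: {-6, -5, 3, 6}.
Verification: at each break x_0, at least two indices attain the minimum of min_i(a_i + i · x_0).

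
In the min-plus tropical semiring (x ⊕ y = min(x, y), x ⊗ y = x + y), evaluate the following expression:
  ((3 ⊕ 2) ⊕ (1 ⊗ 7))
((3 ⊕ 2) ⊕ (1 ⊗ 7)) = 2

Expand innermost to outermost. Recall ⊕ takes the minimum of its arguments and ⊗ takes their sum. Working out the expression ((3 ⊕ 2) ⊕ (1 ⊗ 7)) gives 2.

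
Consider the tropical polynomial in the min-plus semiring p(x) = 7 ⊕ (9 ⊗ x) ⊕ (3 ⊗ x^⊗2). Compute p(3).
p(3) = 7

A tropical monomial a ⊗ x^⊗i evaluates to a + i · x. Evaluating each term at x = 3:
  Term 0 contributes 7 + 0 · 3 = 7
  Term 1 contributes 9 + 1 · 3 = 12
  Term 2 contributes 3 + 2 · 3 = 9
p(3) = ⊕ of these = min[7, 12, 9] = 7.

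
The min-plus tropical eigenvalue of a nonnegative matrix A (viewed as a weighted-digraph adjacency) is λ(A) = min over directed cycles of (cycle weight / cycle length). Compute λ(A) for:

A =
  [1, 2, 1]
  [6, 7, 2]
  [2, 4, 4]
λ(A) = 1

Enumerate directed cycles and compute their means (weight / length). Sample:
  cycle 0 → 0: weight = 1, length = 1, mean = 1/1 ≈ 1.000
  cycle 1 → 1: weight = 7, length = 1, mean = 7/1 ≈ 7.000
  cycle 2 → 2: weight = 4, length = 1, mean = 4/1 ≈ 4.000
  cycle 0 → 1 → 0: weight = 8, length = 2, mean = 8/2 ≈ 4.000
  cycle 0 → 2 → 0: weight = 3, length = 2, mean = 3/2 ≈ 1.500
  cycle 1 → 0 → 1: weight = 8, length = 2, mean = 8/2 ≈ 4.000
Minimum mean = 1.000, attained e.g. along the cycle 0 → 0 with weight 1 and length 1. So λ(A) = 1/1 = 1.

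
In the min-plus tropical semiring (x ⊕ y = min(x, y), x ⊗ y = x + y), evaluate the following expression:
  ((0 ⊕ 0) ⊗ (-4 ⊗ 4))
((0 ⊕ 0) ⊗ (-4 ⊗ 4)) = 0

Expand innermost to outermost. Recall ⊕ takes the minimum of its arguments and ⊗ takes their sum. Working out the expression ((0 ⊕ 0) ⊗ (-4 ⊗ 4)) gives 0.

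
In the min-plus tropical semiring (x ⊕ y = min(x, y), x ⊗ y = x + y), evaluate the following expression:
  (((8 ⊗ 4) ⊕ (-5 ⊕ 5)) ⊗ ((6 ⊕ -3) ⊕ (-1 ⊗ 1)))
(((8 ⊗ 4) ⊕ (-5 ⊕ 5)) ⊗ ((6 ⊕ -3) ⊕ (-1 ⊗ 1))) = -8

Expand innermost to outermost. Recall ⊕ takes the minimum of its arguments and ⊗ takes their sum. Working out the expression (((8 ⊗ 4) ⊕ (-5 ⊕ 5)) ⊗ ((6 ⊕ -3) ⊕ (-1 ⊗ 1))) gives -8.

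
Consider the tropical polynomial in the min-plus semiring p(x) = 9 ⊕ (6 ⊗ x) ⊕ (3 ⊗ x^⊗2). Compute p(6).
p(6) = 9

A tropical monomial a ⊗ x^⊗i evaluates to a + i · x. Evaluating each term at x = 6:
  Term 0 contributes 9 + 0 · 6 = 9
  Term 1 contributes 6 + 1 · 6 = 12
  Term 2 contributes 3 + 2 · 6 = 15
p(6) = ⊕ of these = min[9, 12, 15] = 9.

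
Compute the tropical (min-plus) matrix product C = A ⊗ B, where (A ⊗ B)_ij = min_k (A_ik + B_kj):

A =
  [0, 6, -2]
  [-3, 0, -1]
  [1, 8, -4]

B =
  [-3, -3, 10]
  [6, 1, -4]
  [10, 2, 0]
A ⊗ B =
  [-3, -3, -2]
  [-6, -6, -4]
  [-2, -2, -4]

Apply the min-plus product entry-by-entry:
  C[0][0] = min over k of (A[0][0] + B[0][0] = 0 + -3 = -3, A[0][1] + B[1][0] = 6 + 6 = 12, A[0][2] + B[2][0] = -2 + 10 = 8) = -3 (attained at k = 0)
  C[0][1] = min over k of (A[0][0] + B[0][1] = 0 + -3 = -3, A[0][1] + B[1][1] = 6 + 1 = 7, A[0][2] + B[2][1] = -2 + 2 = 0) = -3 (attained at k = 0)
  C[0][2] = min over k of (A[0][0] + B[0][2] = 0 + 10 = 10, A[0][1] + B[1][2] = 6 + -4 = 2, A[0][2] + B[2][2] = -2 + 0 = -2) = -2 (attained at k = 2)
  C[1][0] = min over k of (A[1][0] + B[0][0] = -3 + -3 = -6, A[1][1] + B[1][0] = 0 + 6 = 6, A[1][2] + B[2][0] = -1 + 10 = 9) = -6 (attained at k = 0)
  C[1][1] = min over k of (A[1][0] + B[0][1] = -3 + -3 = -6, A[1][1] + B[1][1] = 0 + 1 = 1, A[1][2] + B[2][1] = -1 + 2 = 1) = -6 (attained at k = 0)
  C[1][2] = min over k of (A[1][0] + B[0][2] = -3 + 10 = 7, A[1][1] + B[1][2] = 0 + -4 = -4, A[1][2] + B[2][2] = -1 + 0 = -1) = -4 (attained at k = 1)
  C[2][0] = min over k of (A[2][0] + B[0][0] = 1 + -3 = -2, A[2][1] + B[1][0] = 8 + 6 = 14, A[2][2] + B[2][0] = -4 + 10 = 6) = -2 (attained at k = 0)
  C[2][1] = min over k of (A[2][0] + B[0][1] = 1 + -3 = -2, A[2][1] + B[1][1] = 8 + 1 = 9, A[2][2] + B[2][1] = -4 + 2 = -2) = -2 (attained at k = 0)
  C[2][2] = min over k of (A[2][0] + B[0][2] = 1 + 10 = 11, A[2][1] + B[1][2] = 8 + -4 = 4, A[2][2] + B[2][2] = -4 + 0 = -4) = -4 (attained at k = 2)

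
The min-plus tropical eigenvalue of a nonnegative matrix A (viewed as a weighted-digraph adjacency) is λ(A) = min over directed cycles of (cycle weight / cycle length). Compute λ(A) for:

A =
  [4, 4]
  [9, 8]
λ(A) = 4

Enumerate directed cycles and compute their means (weight / length). Sample:
  cycle 0 → 0: weight = 4, length = 1, mean = 4/1 ≈ 4.000
  cycle 1 → 1: weight = 8, length = 1, mean = 8/1 ≈ 8.000
  cycle 0 → 1 → 0: weight = 13, length = 2, mean = 13/2 ≈ 6.500
  cycle 1 → 0 → 1: weight = 13, length = 2, mean = 13/2 ≈ 6.500
Minimum mean = 4.000, attained e.g. along the cycle 0 → 0 with weight 4 and length 1. So λ(A) = 4/1 = 4.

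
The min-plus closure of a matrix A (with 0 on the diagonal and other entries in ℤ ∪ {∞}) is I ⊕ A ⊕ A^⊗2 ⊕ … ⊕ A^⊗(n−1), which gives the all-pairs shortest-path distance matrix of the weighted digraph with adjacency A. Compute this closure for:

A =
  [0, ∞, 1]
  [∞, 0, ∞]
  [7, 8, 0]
Closure =
  [0, 9, 1]
  [∞, 0, ∞]
  [7, 8, 0]

This is the Floyd-Warshall all-pairs shortest-path computation. For each intermediate vertex k = 0, 1, …, 2, update dist[i][j] ← min(dist[i][j], dist[i][k] + dist[k][j]). The final matrix gives, for each (i, j), the minimum total weight of any directed path from i to j (possibly empty when i = j).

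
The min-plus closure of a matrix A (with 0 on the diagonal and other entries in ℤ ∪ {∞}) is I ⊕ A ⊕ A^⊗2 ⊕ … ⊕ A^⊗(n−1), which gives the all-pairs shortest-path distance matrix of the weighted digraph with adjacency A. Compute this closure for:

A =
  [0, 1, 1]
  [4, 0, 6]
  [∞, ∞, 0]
Closure =
  [0, 1, 1]
  [4, 0, 5]
  [∞, ∞, 0]

This is the Floyd-Warshall all-pairs shortest-path computation. For each intermediate vertex k = 0, 1, …, 2, update dist[i][j] ← min(dist[i][j], dist[i][k] + dist[k][j]). The final matrix gives, for each (i, j), the minimum total weight of any directed path from i to j (possibly empty when i = j).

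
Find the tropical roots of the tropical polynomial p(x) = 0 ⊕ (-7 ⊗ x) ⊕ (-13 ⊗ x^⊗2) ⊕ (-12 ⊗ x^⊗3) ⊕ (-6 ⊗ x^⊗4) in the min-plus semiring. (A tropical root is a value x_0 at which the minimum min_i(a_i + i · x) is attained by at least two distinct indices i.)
Roots: {-6, -1, 6, 7}

Each tropical root is a break point of the lower envelope of the lines y = a_i + i · x (there are 5 lines, with slopes 0, 1, ..., 4). Only the lines that attain the minimum somewhere contribute to roots; other lines are dominated. Here the surviving (envelope) indices are i = 4, i = 3, i = 2, i = 1, i = 0.
Intersections between consecutive envelope lines give the roots: for adjacent envelope indices i < j the intersection is x = (a_i − a_j) / (j − i). Reading off the sorted break points: {-6, -1, 6, 7}.
Verification: at each break x_0, at least two indices attain the minimum of min_i(a_i + i · x_0).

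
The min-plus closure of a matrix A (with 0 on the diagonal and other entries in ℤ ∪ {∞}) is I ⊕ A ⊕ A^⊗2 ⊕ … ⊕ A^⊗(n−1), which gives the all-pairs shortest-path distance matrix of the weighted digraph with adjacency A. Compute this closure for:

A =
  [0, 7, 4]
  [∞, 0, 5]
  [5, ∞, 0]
Closure =
  [0, 7, 4]
  [10, 0, 5]
  [5, 12, 0]

This is the Floyd-Warshall all-pairs shortest-path computation. For each intermediate vertex k = 0, 1, …, 2, update dist[i][j] ← min(dist[i][j], dist[i][k] + dist[k][j]). The final matrix gives, for each (i, j), the minimum total weight of any directed path from i to j (possibly empty when i = j).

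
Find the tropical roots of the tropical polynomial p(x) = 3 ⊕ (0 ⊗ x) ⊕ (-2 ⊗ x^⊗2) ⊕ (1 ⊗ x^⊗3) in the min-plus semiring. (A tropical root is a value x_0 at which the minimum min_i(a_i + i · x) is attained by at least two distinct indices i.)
Roots: {-3, 2, 3}

Each tropical root is a break point of the lower envelope of the lines y = a_i + i · x (there are 4 lines, with slopes 0, 1, ..., 3). Only the lines that attain the minimum somewhere contribute to roots; other lines are dominated. Here the surviving (envelope) indices are i = 3, i = 2, i = 1, i = 0.
Intersections between consecutive envelope lines give the roots: for adjacent envelope indices i < j the intersection is x = (a_i − a_j) / (j − i). Reading off the sorted break points: {-3, 2, 3}.
Verification: at each break x_0, at least two indices attain the minimum of min_i(a_i + i · x_0).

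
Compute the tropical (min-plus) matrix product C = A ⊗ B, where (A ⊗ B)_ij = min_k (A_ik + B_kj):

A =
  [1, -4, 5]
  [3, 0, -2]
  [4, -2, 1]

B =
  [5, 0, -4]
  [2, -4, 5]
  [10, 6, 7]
A ⊗ B =
  [-2, -8, -3]
  [2, -4, -1]
  [0, -6, 0]

Apply the min-plus product entry-by-entry:
  C[0][0] = min over k of (A[0][0] + B[0][0] = 1 + 5 = 6, A[0][1] + B[1][0] = -4 + 2 = -2, A[0][2] + B[2][0] = 5 + 10 = 15) = -2 (attained at k = 1)
  C[0][1] = min over k of (A[0][0] + B[0][1] = 1 + 0 = 1, A[0][1] + B[1][1] = -4 + -4 = -8, A[0][2] + B[2][1] = 5 + 6 = 11) = -8 (attained at k = 1)
  C[0][2] = min over k of (A[0][0] + B[0][2] = 1 + -4 = -3, A[0][1] + B[1][2] = -4 + 5 = 1, A[0][2] + B[2][2] = 5 + 7 = 12) = -3 (attained at k = 0)
  C[1][0] = min over k of (A[1][0] + B[0][0] = 3 + 5 = 8, A[1][1] + B[1][0] = 0 + 2 = 2, A[1][2] + B[2][0] = -2 + 10 = 8) = 2 (attained at k = 1)
  C[1][1] = min over k of (A[1][0] + B[0][1] = 3 + 0 = 3, A[1][1] + B[1][1] = 0 + -4 = -4, A[1][2] + B[2][1] = -2 + 6 = 4) = -4 (attained at k = 1)
  C[1][2] = min over k of (A[1][0] + B[0][2] = 3 + -4 = -1, A[1][1] + B[1][2] = 0 + 5 = 5, A[1][2] + B[2][2] = -2 + 7 = 5) = -1 (attained at k = 0)
  C[2][0] = min over k of (A[2][0] + B[0][0] = 4 + 5 = 9, A[2][1] + B[1][0] = -2 + 2 = 0, A[2][2] + B[2][0] = 1 + 10 = 11) = 0 (attained at k = 1)
  C[2][1] = min over k of (A[2][0] + B[0][1] = 4 + 0 = 4, A[2][1] + B[1][1] = -2 + -4 = -6, A[2][2] + B[2][1] = 1 + 6 = 7) = -6 (attained at k = 1)
  C[2][2] = min over k of (A[2][0] + B[0][2] = 4 + -4 = 0, A[2][1] + B[1][2] = -2 + 5 = 3, A[2][2] + B[2][2] = 1 + 7 = 8) = 0 (attained at k = 0)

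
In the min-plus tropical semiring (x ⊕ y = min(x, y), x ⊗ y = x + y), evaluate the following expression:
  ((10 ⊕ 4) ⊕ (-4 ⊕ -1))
((10 ⊕ 4) ⊕ (-4 ⊕ -1)) = -4

Expand innermost to outermost. Recall ⊕ takes the minimum of its arguments and ⊗ takes their sum. Working out the expression ((10 ⊕ 4) ⊕ (-4 ⊕ -1)) gives -4.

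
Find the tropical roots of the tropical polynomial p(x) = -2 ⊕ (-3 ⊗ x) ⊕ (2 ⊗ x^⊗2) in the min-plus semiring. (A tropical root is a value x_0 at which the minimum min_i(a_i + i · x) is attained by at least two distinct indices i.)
Roots: {-5, 1}

Each tropical root is a break point of the lower envelope of the lines y = a_i + i · x (there are 3 lines, with slopes 0, 1, ..., 2). Only the lines that attain the minimum somewhere contribute to roots; other lines are dominated. Here the surviving (envelope) indices are i = 2, i = 1, i = 0.
Intersections between consecutive envelope lines give the roots: for adjacent envelope indices i < j the intersection is x = (a_i − a_j) / (j − i). Reading off the sorted break points: {-5, 1}.
Verification: at each break x_0, at least two indices attain the minimum of min_i(a_i + i · x_0).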